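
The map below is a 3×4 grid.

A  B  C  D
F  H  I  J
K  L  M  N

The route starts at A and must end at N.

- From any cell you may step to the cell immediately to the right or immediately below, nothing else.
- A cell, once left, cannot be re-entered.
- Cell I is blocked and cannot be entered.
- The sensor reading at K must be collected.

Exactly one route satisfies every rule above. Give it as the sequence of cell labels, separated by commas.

A, F, K, L, M, N

Moves only go right or down, so the column and row indices never decrease.
Route from A: down 2 to K, right 3 to N — 5 moves in all.
Check: all required cells visited.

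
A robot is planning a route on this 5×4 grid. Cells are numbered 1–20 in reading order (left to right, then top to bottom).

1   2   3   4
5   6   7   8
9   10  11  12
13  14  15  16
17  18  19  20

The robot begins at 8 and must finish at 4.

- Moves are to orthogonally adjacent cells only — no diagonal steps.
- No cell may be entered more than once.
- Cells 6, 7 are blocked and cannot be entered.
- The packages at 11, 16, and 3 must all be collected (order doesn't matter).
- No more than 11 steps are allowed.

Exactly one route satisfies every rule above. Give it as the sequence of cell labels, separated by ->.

The 11-move cap with required stops at 11, 16, 3 leaves no slack for detours.
Route from 8: 2× down (reaching 16), left to 15, up to 11, 2× left (reaching 9), 2× up (reaching 1), 3× right (reaching 4) — 11 moves in all.
Check: all required cells visited; 11 ≤ 11 moves.

8 -> 12 -> 16 -> 15 -> 11 -> 10 -> 9 -> 5 -> 1 -> 2 -> 3 -> 4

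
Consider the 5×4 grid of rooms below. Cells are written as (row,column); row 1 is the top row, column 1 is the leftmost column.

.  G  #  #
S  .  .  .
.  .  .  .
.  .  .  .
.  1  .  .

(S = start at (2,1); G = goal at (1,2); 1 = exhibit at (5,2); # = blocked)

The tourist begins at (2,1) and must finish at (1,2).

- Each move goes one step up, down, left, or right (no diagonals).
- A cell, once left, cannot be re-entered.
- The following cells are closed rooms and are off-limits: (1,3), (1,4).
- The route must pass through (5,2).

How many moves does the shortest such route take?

8

Any route passes through (5,2) somewhere between (2,1) and (1,2). Summing Manhattan distances along the two legs ((2,1) → (5,2) → (1,2)) gives a lower bound of 4 + 4 = 8 moves.
A route of 8 moves achieves this: (2,1) → (3,1) → (4,1) → (5,1) → (5,2) → (4,2) → (3,2) → (2,2) → (1,2).
Since 8 matches the lower bound, it is optimal.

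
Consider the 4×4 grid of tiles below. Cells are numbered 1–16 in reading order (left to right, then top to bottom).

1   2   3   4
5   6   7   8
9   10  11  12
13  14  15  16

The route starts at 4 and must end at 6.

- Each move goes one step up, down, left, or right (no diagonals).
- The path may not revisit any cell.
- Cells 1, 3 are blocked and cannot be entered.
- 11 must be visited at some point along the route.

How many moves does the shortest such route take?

Any route passes through 11 somewhere between 4 and 6. Summing Manhattan distances along the two legs (4 → 11 → 6) gives a lower bound of 3 + 2 = 5 moves.
A route of 5 moves achieves this: 4 → 8 → 12 → 11 → 7 → 6.
Since 5 matches the lower bound, it is optimal.

5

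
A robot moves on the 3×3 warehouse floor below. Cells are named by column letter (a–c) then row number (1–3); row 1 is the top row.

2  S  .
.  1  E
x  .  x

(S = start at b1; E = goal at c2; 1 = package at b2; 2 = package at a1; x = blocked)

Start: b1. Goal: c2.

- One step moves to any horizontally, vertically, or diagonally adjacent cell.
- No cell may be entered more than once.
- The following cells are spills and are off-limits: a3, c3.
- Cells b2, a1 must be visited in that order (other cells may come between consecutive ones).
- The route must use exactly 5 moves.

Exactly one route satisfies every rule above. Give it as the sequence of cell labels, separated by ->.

b1 -> b2 -> a1 -> a2 -> b3 -> c2

The waypoints must appear in the order b2, a1, with no cell reused.
Route from b1: down to b2, up-left to a1, down to a2, down-right to b3, up-right to c2 — 5 moves in all.
Check: order respected (1 at step 1, 2 at step 2); 5 moves as required.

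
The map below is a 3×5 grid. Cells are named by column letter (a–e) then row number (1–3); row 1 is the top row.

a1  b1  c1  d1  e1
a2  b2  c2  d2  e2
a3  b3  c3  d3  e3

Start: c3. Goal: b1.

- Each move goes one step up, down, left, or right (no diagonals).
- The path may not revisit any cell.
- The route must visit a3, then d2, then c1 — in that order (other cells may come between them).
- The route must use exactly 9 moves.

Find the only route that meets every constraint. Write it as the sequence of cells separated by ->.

c3 -> b3 -> a3 -> a2 -> b2 -> c2 -> d2 -> d1 -> c1 -> b1

The waypoints must appear in the order a3, d2, c1, with no cell reused.
Route from c3: 2× left (reaching a3), up to a2, 3× right (reaching d2), up to d1, 2× left (reaching b1) — 9 moves in all.
Check: order respected (a3 at step 2, d2 at step 6, c1 at step 8); 9 moves as required.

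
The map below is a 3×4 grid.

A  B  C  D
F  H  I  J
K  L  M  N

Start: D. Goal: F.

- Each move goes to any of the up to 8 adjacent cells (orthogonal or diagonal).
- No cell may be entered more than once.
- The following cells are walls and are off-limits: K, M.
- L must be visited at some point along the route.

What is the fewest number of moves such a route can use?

Any route passes through L somewhere between D and F. Summing Chebyshev distances along the two legs (D → L → F) gives a lower bound of 2 + 1 = 3 moves.
A route of 3 moves achieves this: D → I → L → F.
Since 3 matches the lower bound, it is optimal.

3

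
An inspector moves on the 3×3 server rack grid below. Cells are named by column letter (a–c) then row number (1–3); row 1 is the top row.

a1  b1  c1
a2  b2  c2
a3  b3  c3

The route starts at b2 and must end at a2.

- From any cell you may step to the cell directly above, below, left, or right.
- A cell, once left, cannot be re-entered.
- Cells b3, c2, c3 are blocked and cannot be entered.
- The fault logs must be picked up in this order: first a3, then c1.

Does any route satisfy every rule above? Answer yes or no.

no

a3 must be visited but has only one open neighbour (a2), and it is neither the start nor the goal — the route would have to enter and leave through a2, re-entering it.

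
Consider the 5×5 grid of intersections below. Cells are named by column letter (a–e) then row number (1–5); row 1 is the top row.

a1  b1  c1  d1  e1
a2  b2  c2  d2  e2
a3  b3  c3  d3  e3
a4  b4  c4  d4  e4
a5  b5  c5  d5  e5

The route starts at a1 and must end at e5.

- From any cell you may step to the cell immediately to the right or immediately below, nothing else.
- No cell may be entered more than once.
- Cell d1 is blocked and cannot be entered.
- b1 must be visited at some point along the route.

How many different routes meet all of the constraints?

A right/down-only route from a1 to e5 makes exactly 4 down-moves and 4 right-moves in some order.
With no other constraints that would be C(8,4) = 70 routes.
Split at b1 and multiply the segment counts (each segment already excludes blocked cells): a1→b1: 1; b1→e5: 30; product = 30.
That gives 30 routes.

30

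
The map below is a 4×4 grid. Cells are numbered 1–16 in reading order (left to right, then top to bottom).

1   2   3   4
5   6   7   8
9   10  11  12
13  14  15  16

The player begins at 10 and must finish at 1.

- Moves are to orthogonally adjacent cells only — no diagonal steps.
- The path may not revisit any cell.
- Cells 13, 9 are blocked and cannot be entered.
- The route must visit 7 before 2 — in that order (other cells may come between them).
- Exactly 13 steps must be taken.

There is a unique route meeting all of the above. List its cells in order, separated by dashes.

The waypoints must appear in the order 7, 2, with no cell reused.
Route from 10: down to 14, 2× right (reaching 16), up to 12, left to 11, up to 7, right to 8, up to 4, 2× left (reaching 2), down to 6, left to 5, up to 1 — 13 moves in all.
Check: order respected (7 at step 6, 2 at step 10); 13 moves as required.

10 - 14 - 15 - 16 - 12 - 11 - 7 - 8 - 4 - 3 - 2 - 6 - 5 - 1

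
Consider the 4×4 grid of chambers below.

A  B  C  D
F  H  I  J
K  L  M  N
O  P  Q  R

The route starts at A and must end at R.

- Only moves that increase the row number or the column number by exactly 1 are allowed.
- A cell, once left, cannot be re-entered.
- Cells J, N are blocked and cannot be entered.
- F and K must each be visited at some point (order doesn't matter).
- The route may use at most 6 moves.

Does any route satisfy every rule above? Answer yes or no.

One route that works: A → F → K → O → P → Q → R.

yes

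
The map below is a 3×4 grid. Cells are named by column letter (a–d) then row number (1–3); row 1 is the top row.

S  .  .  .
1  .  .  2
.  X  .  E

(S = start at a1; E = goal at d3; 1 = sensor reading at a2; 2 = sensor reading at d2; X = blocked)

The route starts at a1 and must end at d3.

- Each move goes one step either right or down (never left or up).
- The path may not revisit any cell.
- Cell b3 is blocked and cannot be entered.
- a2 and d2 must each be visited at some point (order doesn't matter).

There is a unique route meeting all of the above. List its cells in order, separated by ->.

Moves only go right or down, so the column and row indices never decrease.
Route from a1: down to a2, 3× right (reaching d2), down to d3 — 5 moves in all.
Check: all required cells visited.

a1 -> a2 -> b2 -> c2 -> d2 -> d3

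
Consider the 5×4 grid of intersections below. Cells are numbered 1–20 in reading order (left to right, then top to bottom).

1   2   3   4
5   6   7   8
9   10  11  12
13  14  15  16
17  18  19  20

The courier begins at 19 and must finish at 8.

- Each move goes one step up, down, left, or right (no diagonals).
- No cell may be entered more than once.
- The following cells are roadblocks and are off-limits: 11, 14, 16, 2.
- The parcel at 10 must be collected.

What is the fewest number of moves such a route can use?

Any route passes through 10 somewhere between 19 and 8. Summing Manhattan distances along the two legs (19 → 10 → 8) gives a lower bound of 3 + 3 = 6 moves.
That bound ignores the blocked cells. Measuring each leg by the fewest moves that actually steer around them (19→10: 5; 10→8: 3) raises the lower bound to 8.
A route of 8 moves exists: 19 → 18 → 17 → 13 → 9 → 10 → 6 → 7 → 8.
Since 8 matches that lower bound, it is optimal.

8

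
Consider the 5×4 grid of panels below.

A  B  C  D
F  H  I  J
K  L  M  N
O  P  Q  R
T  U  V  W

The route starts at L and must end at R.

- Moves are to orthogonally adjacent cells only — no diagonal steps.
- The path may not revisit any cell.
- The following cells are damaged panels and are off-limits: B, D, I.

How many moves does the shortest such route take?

The Manhattan distance from L to R is |3−4| + |2−4| = 3, so at least 3 moves are needed.
A route of 3 moves achieves this: L → P → Q → R.
Since 3 matches the lower bound, it is optimal.

3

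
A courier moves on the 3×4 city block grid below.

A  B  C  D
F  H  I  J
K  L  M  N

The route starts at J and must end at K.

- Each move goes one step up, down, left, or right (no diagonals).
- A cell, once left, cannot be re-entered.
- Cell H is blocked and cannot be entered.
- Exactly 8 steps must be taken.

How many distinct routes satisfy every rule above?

1

Need simple routes of exactly 8 moves from J to K (Manhattan distance 4, so 2 moves are spent on a detour and 2 undoing it).
Enumerating: J N M I C B A F K.
That gives 1 route.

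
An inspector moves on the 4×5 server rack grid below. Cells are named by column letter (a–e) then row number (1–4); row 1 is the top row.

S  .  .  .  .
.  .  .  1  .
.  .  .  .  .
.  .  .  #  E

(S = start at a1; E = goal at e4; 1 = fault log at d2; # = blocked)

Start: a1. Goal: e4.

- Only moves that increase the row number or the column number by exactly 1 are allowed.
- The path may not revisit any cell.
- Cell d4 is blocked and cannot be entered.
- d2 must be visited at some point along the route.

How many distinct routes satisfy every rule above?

8

A right/down-only route from a1 to e4 makes exactly 3 down-moves and 4 right-moves in some order.
With no other constraints that would be C(7,3) = 35 routes.
Split at d2 and multiply the segment counts (each segment already excludes blocked cells): a1→d2: 4; d2→e4: 2; product = 8.
That gives 8 routes.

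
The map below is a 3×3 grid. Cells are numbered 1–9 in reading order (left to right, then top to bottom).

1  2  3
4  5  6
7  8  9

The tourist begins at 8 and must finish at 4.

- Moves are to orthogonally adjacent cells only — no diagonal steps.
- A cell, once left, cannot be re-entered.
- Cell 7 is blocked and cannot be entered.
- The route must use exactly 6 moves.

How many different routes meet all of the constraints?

Need simple routes of exactly 6 moves from 8 to 4 (Manhattan distance 2, so 2 moves are spent on a detour and 2 undoing it).
Enumerating: 8 5 6 3 2 1 4 | 8 9 6 3 2 5 4 | 8 9 6 3 2 1 4 | 8 9 6 5 2 1 4.
That gives 4 routes.

4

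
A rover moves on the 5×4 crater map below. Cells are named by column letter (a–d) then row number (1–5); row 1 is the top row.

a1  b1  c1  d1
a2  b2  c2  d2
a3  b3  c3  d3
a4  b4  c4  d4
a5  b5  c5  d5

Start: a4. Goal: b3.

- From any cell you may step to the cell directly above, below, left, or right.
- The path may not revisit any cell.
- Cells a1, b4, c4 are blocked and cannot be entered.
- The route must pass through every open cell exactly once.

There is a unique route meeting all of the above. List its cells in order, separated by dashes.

a4 - a5 - b5 - c5 - d5 - d4 - d3 - c3 - c2 - d2 - d1 - c1 - b1 - b2 - a2 - a3 - b3

Need to visit all 17 open cells exactly once, starting at a4 and ending at b3.
Cell d1 has only two open neighbours (d2 and c1), so the path must pass straight through it: one of those is the cell it's entered from and the other is where it exits.
Route from a4: down 1 to a5, right 3 to d5, up 2 to d3, left 1 to c3, up 1 to c2, right 1 to d2, up 1 to d1, left 2 to b1, down 1 to b2, left 1 to a2, down 1 to a3, right 1 to b3 — 16 moves in all.
Check: all 17 open cells covered.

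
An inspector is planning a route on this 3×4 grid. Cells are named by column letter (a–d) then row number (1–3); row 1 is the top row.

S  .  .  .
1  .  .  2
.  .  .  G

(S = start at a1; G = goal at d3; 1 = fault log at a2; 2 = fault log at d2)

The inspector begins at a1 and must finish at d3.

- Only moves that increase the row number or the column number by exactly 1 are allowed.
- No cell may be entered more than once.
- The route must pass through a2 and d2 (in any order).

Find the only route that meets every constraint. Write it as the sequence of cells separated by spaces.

a1 a2 b2 c2 d2 d3

Moves only go right or down, so the column and row indices never decrease.
Route from a1: down to a2, 3× right (reaching d2), down to d3 — 5 moves in all.
Check: all required cells visited.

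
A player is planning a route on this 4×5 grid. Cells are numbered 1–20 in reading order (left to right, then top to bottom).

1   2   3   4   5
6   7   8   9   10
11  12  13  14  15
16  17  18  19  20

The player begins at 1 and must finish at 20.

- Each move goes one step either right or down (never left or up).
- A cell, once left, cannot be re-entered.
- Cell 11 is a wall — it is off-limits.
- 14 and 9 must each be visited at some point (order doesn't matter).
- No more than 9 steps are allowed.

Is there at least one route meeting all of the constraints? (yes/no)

One route that works: 1 → 6 → 7 → 8 → 9 → 14 → 19 → 20.

yes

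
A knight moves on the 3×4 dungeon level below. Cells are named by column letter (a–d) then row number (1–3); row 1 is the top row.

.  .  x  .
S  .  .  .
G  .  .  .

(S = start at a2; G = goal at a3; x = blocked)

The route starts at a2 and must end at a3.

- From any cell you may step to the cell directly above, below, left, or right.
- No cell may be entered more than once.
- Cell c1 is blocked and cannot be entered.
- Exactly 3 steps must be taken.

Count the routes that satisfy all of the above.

1

Need simple routes of exactly 3 moves from a2 to a3 (Manhattan distance 1, so 1 moves are spent on a detour and 1 undoing it).
Enumerating: a2 b2 b3 a3.
That gives 1 route.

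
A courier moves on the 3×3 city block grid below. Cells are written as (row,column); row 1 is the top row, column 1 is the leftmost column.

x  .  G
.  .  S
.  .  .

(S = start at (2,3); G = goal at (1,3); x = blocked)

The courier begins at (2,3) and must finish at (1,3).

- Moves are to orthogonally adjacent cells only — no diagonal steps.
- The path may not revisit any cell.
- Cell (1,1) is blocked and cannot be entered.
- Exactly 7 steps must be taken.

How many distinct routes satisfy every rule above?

1

Need simple routes of exactly 7 moves from (2,3) to (1,3) (Manhattan distance 1, so 3 moves are spent on a detour and 3 undoing it).
Enumerating: (2,3) (3,3) (3,2) (3,1) (2,1) (2,2) (1,2) (1,3).
That gives 1 route.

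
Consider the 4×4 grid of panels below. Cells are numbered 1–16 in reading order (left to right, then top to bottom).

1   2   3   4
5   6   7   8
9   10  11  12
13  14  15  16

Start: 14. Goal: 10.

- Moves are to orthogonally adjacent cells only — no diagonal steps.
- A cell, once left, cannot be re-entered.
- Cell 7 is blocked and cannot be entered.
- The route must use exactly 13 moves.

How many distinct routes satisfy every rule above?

2

Need simple routes of exactly 13 moves from 14 to 10 (Manhattan distance 1, so 6 moves are spent on a detour and 6 undoing it).
Enumerating: 14 13 9 5 1 2 3 4 8 12 16 15 11 10 | 14 13 9 5 6 2 3 4 8 12 16 15 11 10.
That gives 2 routes.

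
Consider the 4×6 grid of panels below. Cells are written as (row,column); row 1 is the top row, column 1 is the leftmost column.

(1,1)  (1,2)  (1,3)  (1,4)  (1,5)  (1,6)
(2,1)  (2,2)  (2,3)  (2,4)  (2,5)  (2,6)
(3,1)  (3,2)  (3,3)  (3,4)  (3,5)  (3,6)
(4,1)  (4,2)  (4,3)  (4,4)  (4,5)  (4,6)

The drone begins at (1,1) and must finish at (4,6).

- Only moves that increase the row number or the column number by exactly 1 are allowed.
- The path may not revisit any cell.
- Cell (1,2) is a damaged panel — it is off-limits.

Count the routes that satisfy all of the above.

21

A right/down-only route from (1,1) to (4,6) makes exactly 3 down-moves and 5 right-moves in some order.
With no other constraints that would be C(8,3) = 56 routes.
Subtract routes through each blocked cell (inclusion–exclusion for overlaps): − through (1,2): 35 → 21.
That gives 21 routes.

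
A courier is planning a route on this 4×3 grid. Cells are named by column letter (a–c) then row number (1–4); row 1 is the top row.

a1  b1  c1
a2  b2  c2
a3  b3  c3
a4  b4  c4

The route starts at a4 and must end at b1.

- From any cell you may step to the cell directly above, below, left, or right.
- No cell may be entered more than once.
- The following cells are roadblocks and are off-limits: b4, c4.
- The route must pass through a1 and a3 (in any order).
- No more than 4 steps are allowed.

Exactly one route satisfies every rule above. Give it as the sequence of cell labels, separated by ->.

a4 -> a3 -> a2 -> a1 -> b1

The budget equals the shortest possible length, so every move has to be on a shortest route through the required cells.
Route from a4: up 3 to a1, right 1 to b1 — 4 moves in all.
Check: all required cells visited; 4 ≤ 4 moves.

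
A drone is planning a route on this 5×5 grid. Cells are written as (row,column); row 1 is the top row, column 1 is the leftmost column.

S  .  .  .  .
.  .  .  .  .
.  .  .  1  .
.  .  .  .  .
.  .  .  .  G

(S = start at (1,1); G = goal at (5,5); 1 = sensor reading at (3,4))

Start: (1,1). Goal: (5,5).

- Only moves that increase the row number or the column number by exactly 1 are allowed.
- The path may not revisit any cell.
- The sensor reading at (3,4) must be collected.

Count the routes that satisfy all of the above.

30

A right/down-only route from (1,1) to (5,5) makes exactly 4 down-moves and 4 right-moves in some order.
With no other constraints that would be C(8,4) = 70 routes.
Split at (3,4) and multiply the segment counts: (1,1)→(3,4): 10; (3,4)→(5,5): 3; product = 30.
That gives 30 routes.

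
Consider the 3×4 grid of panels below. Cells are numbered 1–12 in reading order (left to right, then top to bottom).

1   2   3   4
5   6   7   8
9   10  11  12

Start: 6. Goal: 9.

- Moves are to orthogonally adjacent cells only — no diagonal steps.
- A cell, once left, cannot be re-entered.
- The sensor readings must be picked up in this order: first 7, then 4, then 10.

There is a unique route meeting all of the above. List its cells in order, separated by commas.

6, 7, 3, 4, 8, 12, 11, 10, 9

The waypoints must appear in the order 7, 4, 10, with no cell reused.
Route from 6: right 1 to 7, up 1 to 3, right 1 to 4, down 2 to 12, left 3 to 9 — 8 moves in all.
Check: order respected (7 at step 1, 4 at step 3, 10 at step 7).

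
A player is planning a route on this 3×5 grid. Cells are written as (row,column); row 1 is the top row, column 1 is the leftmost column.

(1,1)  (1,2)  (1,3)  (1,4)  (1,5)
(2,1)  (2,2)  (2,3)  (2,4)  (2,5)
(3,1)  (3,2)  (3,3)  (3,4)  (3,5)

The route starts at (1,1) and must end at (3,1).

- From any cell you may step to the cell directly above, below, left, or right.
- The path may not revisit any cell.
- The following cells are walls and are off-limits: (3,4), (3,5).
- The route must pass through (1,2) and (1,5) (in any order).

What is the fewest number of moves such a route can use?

Any route passes through (1,2) and (1,5) in some order between (1,1) and (3,1). Summing Manhattan distances along each leg and taking the cheapest ordering ((1,1) → (1,2) → (1,5) → (3,1)) gives a lower bound of 1 + 3 + 6 = 10 moves.
A route of 10 moves achieves this: (1,1) → (1,2) → (1,3) → (1,4) → (1,5) → (2,5) → (2,4) → (2,3) → (3,3) → (3,2) → (3,1).
Since 10 matches the lower bound, it is optimal.

10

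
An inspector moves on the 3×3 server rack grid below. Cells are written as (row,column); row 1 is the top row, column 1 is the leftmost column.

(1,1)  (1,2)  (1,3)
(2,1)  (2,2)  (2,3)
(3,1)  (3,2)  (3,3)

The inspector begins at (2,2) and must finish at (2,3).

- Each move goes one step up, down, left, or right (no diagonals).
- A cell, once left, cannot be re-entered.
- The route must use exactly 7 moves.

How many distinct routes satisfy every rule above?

Need simple routes of exactly 7 moves from (2,2) to (2,3) (Manhattan distance 1, so 3 moves are spent on a detour and 3 undoing it).
Enumerating: (2,2) (1,2) (1,1) (2,1) (3,1) (3,2) (3,3) (2,3) | (2,2) (3,2) (3,1) (2,1) (1,1) (1,2) (1,3) (2,3).
That gives 2 routes.

2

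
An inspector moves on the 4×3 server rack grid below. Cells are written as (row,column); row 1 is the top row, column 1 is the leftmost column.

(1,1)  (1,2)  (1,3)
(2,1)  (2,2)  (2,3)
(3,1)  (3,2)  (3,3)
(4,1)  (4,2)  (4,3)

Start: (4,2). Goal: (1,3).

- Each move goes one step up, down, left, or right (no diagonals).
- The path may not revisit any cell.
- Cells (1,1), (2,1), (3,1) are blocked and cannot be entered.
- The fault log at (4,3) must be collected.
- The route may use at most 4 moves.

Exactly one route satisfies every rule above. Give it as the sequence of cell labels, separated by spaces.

The budget equals the shortest possible length, so every move has to be on a shortest route through the required cells.
Route from (4,2): right to (4,3), 3× up (reaching (1,3)) — 4 moves in all.
Check: all required cells visited; 4 ≤ 4 moves.

(4,2) (4,3) (3,3) (2,3) (1,3)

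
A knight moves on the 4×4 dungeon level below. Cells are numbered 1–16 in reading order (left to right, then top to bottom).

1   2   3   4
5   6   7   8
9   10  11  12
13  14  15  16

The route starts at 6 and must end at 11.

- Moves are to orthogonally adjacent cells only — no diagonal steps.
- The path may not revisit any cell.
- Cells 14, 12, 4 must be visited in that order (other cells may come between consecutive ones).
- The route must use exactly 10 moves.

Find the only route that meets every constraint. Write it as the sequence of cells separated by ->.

6 -> 10 -> 14 -> 15 -> 16 -> 12 -> 8 -> 4 -> 3 -> 7 -> 11

The waypoints must appear in the order 14, 12, 4, with no cell reused.
Route from 6: 2× down (reaching 14), 2× right (reaching 16), 3× up (reaching 4), left to 3, 2× down (reaching 11) — 10 moves in all.
Check: order respected (14 at step 2, 12 at step 5, 4 at step 7); 10 moves as required.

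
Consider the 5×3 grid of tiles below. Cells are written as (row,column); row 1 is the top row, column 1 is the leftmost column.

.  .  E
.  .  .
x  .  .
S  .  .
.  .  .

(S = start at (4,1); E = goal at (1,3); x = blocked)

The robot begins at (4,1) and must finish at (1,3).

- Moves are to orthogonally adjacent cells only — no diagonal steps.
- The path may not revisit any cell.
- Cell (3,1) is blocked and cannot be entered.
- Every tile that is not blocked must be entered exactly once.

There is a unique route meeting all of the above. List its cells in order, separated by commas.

Need to visit all 14 open cells exactly once, starting at (4,1) and ending at (1,3).
Route from (4,1): down 1 to (5,1), right 2 to (5,3), up 1 to (4,3), left 1 to (4,2), up 1 to (3,2), right 1 to (3,3), up 1 to (2,3), left 2 to (2,1), up 1 to (1,1), right 2 to (1,3) — 13 moves in all.
Check: all 14 open cells covered.

(4,1), (5,1), (5,2), (5,3), (4,3), (4,2), (3,2), (3,3), (2,3), (2,2), (2,1), (1,1), (1,2), (1,3)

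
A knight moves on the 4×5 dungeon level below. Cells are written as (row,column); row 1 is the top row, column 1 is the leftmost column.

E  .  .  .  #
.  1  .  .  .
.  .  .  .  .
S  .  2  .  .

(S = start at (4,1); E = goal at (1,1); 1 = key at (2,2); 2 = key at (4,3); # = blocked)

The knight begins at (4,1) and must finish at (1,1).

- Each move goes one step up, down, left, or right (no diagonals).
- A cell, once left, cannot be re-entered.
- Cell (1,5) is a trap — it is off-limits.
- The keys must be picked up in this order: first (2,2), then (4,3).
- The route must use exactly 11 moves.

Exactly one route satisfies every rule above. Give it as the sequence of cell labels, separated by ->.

(4,1) -> (3,1) -> (2,1) -> (2,2) -> (3,2) -> (4,2) -> (4,3) -> (3,3) -> (2,3) -> (1,3) -> (1,2) -> (1,1)

The waypoints must appear in the order (2,2), (4,3), with no cell reused.
Route from (4,1): up 2 to (2,1), right 1 to (2,2), down 2 to (4,2), right 1 to (4,3), up 3 to (1,3), left 2 to (1,1) — 11 moves in all.
Check: order respected (1 at step 3, 2 at step 6); 11 moves as required.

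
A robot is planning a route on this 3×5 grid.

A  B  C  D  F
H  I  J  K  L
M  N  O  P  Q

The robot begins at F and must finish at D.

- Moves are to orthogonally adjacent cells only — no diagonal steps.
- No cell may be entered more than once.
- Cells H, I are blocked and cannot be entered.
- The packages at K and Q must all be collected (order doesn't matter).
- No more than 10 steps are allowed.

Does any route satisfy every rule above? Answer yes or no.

One route that works: F → L → Q → P → K → D.

yes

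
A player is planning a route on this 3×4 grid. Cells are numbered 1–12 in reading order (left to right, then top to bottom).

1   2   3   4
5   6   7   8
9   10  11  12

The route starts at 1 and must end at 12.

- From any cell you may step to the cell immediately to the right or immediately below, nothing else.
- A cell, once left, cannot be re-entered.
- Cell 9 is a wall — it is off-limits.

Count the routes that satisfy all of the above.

9

A right/down-only route from 1 to 12 makes exactly 2 down-moves and 3 right-moves in some order.
With no other constraints that would be C(5,2) = 10 routes.
Subtract routes through each blocked cell (inclusion–exclusion for overlaps): − through 9: 1 → 9.
That gives 9 routes.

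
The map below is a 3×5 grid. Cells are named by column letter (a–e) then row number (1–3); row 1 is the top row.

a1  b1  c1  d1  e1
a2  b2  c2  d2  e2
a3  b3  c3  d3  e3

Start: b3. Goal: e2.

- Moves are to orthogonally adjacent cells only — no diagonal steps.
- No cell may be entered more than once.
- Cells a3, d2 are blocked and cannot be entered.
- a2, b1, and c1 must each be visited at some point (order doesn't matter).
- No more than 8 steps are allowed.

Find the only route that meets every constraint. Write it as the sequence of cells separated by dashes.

The budget equals the shortest possible length, so every move has to be on a shortest route through the required cells.
Route from b3: up 1 to b2, left 1 to a2, up 1 to a1, right 4 to e1, down 1 to e2 — 8 moves in all.
Check: all required cells visited; 8 ≤ 8 moves.

b3 - b2 - a2 - a1 - b1 - c1 - d1 - e1 - e2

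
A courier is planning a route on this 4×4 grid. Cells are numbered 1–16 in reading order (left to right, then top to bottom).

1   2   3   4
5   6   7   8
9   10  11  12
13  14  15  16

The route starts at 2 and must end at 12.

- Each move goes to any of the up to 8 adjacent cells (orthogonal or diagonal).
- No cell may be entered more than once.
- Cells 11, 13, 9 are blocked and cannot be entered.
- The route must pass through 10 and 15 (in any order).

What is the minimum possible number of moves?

Any route passes through 10 and 15 in some order between 2 and 12. Summing Chebyshev distances along each leg and taking the cheapest ordering (2 → 10 → 15 → 12) gives a lower bound of 2 + 1 + 1 = 4 moves.
A route of 4 moves achieves this: 2 → 5 → 10 → 15 → 12.
Since 4 matches the lower bound, it is optimal.

4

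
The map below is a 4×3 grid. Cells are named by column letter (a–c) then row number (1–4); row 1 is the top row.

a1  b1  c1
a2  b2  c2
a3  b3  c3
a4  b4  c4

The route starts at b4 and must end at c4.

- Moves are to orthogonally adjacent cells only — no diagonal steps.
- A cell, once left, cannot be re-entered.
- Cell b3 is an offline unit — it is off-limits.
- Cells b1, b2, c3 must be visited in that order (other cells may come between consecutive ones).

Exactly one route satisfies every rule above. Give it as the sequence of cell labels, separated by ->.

b4 -> a4 -> a3 -> a2 -> a1 -> b1 -> b2 -> c2 -> c3 -> c4

The waypoints must appear in the order b1, b2, c3, with no cell reused.
Route from b4: left to a4, 3× up (reaching a1), right to b1, down to b2, right to c2, 2× down (reaching c4) — 9 moves in all.
Check: order respected (b1 at step 5, b2 at step 6, c3 at step 8).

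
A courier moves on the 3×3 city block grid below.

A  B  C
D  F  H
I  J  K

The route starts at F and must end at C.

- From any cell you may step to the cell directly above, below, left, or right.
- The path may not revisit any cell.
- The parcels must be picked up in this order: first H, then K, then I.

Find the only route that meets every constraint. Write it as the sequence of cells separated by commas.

F, H, K, J, I, D, A, B, C

The waypoints must appear in the order H, K, I, with no cell reused.
Route from F: right 1 to H, down 1 to K, left 2 to I, up 2 to A, right 2 to C — 8 moves in all.
Check: order respected (H at step 1, K at step 2, I at step 4).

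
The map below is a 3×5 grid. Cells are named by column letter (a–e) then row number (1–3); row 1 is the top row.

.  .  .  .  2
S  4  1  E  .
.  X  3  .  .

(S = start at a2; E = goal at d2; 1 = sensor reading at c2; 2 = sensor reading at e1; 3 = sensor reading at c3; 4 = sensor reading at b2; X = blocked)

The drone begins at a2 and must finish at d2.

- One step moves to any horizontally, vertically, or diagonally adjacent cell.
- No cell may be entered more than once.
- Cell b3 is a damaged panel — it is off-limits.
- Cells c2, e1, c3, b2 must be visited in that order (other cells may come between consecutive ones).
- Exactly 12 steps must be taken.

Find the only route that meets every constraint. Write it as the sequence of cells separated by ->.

a2 -> a1 -> b1 -> c2 -> d1 -> e1 -> e2 -> e3 -> d3 -> c3 -> b2 -> c1 -> d2

The waypoints must appear in the order c2, e1, c3, b2, with no cell reused.
Route from a2: up to a1, right to b1, down-right to c2, up-right to d1, right to e1, 2× down (reaching e3), 2× left (reaching c3), up-left to b2, up-right to c1, down-right to d2 — 12 moves in all.
Check: order respected (1 at step 3, 2 at step 5, 3 at step 9, 4 at step 10); 12 moves as required.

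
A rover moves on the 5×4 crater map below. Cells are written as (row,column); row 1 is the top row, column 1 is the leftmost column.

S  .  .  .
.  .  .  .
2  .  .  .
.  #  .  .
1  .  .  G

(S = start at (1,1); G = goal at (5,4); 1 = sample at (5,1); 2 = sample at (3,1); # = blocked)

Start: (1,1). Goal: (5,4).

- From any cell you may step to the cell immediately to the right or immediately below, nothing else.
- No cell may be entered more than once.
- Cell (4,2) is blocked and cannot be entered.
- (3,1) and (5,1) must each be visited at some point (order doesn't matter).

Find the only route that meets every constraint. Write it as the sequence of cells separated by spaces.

Moves only go right or down, so the column and row indices never decrease.
Route from (1,1): down 4 to (5,1), right 3 to (5,4) — 7 moves in all.
Check: all required cells visited.

(1,1) (2,1) (3,1) (4,1) (5,1) (5,2) (5,3) (5,4)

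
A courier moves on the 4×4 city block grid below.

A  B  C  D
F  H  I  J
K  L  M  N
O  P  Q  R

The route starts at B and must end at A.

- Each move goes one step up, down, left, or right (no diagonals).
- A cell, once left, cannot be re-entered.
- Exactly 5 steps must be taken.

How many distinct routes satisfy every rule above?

Need simple routes of exactly 5 moves from B to A (Manhattan distance 1, so 2 moves are spent on a detour and 2 undoing it).
Enumerating: B H L K F A | B C I H F A.
That gives 2 routes.

2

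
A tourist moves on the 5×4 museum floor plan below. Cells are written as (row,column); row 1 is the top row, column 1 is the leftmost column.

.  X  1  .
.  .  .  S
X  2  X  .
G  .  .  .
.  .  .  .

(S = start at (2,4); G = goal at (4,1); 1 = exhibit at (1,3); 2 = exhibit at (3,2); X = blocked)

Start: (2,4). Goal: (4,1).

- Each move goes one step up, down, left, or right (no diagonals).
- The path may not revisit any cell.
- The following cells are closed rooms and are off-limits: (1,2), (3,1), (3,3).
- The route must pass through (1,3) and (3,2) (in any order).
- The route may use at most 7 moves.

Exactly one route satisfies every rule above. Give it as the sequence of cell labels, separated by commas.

The budget equals the shortest possible length, so every move has to be on a shortest route through the required cells.
Route from (2,4): up 1 to (1,4), left 1 to (1,3), down 1 to (2,3), left 1 to (2,2), down 2 to (4,2), left 1 to (4,1) — 7 moves in all.
Check: all required cells visited; 7 ≤ 7 moves.

(2,4), (1,4), (1,3), (2,3), (2,2), (3,2), (4,2), (4,1)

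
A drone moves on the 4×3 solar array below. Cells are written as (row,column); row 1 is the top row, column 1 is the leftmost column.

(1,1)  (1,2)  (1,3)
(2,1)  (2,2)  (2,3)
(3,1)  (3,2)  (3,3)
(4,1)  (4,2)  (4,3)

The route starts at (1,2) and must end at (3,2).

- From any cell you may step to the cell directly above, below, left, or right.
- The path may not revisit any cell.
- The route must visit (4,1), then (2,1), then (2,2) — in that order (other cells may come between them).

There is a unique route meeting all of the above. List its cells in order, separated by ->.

(1,2) -> (1,3) -> (2,3) -> (3,3) -> (4,3) -> (4,2) -> (4,1) -> (3,1) -> (2,1) -> (2,2) -> (3,2)

The waypoints must appear in the order (4,1), (2,1), (2,2), with no cell reused.
Route from (1,2): right 1 to (1,3), down 3 to (4,3), left 2 to (4,1), up 2 to (2,1), right 1 to (2,2), down 1 to (3,2) — 10 moves in all.
Check: order respected ((4,1) at step 6, (2,1) at step 8, (2,2) at step 9).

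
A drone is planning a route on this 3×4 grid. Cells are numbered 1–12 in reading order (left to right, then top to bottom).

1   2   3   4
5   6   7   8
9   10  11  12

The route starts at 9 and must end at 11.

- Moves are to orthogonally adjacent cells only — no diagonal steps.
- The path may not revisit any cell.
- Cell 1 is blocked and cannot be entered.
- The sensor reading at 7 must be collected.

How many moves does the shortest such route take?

Any route passes through 7 somewhere between 9 and 11. Summing Manhattan distances along the two legs (9 → 7 → 11) gives a lower bound of 3 + 1 = 4 moves.
A route of 4 moves achieves this: 9 → 5 → 6 → 7 → 11.
Since 4 matches the lower bound, it is optimal.

4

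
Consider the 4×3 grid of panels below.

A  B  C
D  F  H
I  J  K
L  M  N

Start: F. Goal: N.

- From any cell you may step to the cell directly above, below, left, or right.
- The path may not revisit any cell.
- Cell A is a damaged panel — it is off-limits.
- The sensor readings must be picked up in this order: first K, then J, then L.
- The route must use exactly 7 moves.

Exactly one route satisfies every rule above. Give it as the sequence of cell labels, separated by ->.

The waypoints must appear in the order K, J, L, with no cell reused.
Route from F: right to H, down to K, 2× left (reaching I), down to L, 2× right (reaching N) — 7 moves in all.
Check: order respected (K at step 2, J at step 3, L at step 5); 7 moves as required.

F -> H -> K -> J -> I -> L -> M -> N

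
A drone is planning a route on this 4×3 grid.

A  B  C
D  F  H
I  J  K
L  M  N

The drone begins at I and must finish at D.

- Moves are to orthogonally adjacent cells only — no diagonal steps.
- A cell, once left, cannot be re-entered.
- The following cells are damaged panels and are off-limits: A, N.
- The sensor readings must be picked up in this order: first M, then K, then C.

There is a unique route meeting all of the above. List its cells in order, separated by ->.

The waypoints must appear in the order M, K, C, with no cell reused.
Route from I: down 1 to L, right 1 to M, up 1 to J, right 1 to K, up 2 to C, left 1 to B, down 1 to F, left 1 to D — 9 moves in all.
Check: order respected (M at step 2, K at step 4, C at step 6).

I -> L -> M -> J -> K -> H -> C -> B -> F -> D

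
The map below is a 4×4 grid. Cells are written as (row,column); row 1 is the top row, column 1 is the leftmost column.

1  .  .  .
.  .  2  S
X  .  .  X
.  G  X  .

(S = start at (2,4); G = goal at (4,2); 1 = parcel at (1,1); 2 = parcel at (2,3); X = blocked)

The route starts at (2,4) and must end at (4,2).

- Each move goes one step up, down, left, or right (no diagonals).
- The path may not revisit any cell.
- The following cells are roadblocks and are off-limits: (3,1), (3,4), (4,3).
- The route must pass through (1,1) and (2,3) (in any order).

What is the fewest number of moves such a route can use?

8

Any route passes through (1,1) and (2,3) in some order between (2,4) and (4,2). Summing Manhattan distances along each leg and taking the cheapest ordering ((2,4) → (2,3) → (1,1) → (4,2)) gives a lower bound of 1 + 3 + 4 = 8 moves.
A route of 8 moves achieves this: (2,4) → (2,3) → (1,3) → (1,2) → (1,1) → (2,1) → (2,2) → (3,2) → (4,2).
Since 8 matches the lower bound, it is optimal.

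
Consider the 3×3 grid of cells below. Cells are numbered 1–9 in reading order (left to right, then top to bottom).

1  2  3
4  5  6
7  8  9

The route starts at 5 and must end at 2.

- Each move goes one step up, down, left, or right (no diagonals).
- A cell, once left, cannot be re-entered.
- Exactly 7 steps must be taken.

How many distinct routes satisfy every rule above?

Need simple routes of exactly 7 moves from 5 to 2 (Manhattan distance 1, so 3 moves are spent on a detour and 3 undoing it).
Enumerating: 5 4 7 8 9 6 3 2 | 5 6 9 8 7 4 1 2.
That gives 2 routes.

2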